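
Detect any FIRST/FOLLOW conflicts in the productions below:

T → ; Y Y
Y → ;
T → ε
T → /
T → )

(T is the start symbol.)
Nullable non-terminals: T.

T: nullable alternative(s) T → ε; FOLLOW(T) = { $ }
  T → ; Y Y: FIRST \ {ε} = { ';' } — disjoint from FOLLOW(T)
  T → ε: FIRST \ {ε} = { } — this is the only nullable alternative, skip
  T → /: FIRST \ {ε} = { '/' } — disjoint from FOLLOW(T)
  T → ): FIRST \ {ε} = { ')' } — disjoint from FOLLOW(T)

Y has no nullable alternative, so no FIRST/FOLLOW check is needed there.

No FIRST/FOLLOW conflicts found.

Answer: No FIRST/FOLLOW conflicts.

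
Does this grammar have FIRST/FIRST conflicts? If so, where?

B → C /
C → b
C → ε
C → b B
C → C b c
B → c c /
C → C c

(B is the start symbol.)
FIRST sets of the non-terminals at (or reachable through a nullable prefix from) the front of some alternative:
  FIRST(C) = { 'b', 'c', ε }

Productions for B:
  B → C /: FIRST = { '/', 'b', 'c' }
  B → c c /: FIRST = { 'c' }
Productions for C:
  C → b: FIRST = { 'b' }
  C → ε: FIRST = { ε }
  C → b B: FIRST = { 'b' }
  C → C b c: FIRST = { 'b', 'c' }
  C → C c: FIRST = { 'b', 'c' }

Conflict for B: B → C / and B → c c /
  Overlap: { 'c' }
Conflict for C: C → b and C → b B
  Overlap: { 'b' }
Conflict for C: C → b and C → C b c
  Overlap: { 'b' }
Conflict for C: C → b and C → C c
  Overlap: { 'b' }
Conflict for C: C → b B and C → C b c
  Overlap: { 'b' }
Conflict for C: C → b B and C → C c
  Overlap: { 'b' }
Conflict for C: C → C b c and C → C c
  Overlap: { 'b', 'c' }

Answer: Yes. B → C '/' / B → c c '/' on { 'c' }; C → b / C → b B on { 'b' }; C → b / C → C b c on { 'b' }; C → b / C → C c on { 'b' }; C → b B / C → C b c on { 'b' }; C → b B / C → C c on { 'b' }; C → C b c / C → C c on { 'b', 'c' }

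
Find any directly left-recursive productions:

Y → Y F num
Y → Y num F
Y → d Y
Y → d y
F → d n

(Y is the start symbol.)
Yes, Y is left-recursive

Direct left recursion occurs when N → N α for some non-terminal N (the right-hand side begins with the left-hand side itself).

Y → Y F num: LEFT RECURSIVE (starts with Y)
Y → Y num F: LEFT RECURSIVE (starts with Y)
Y → d Y: starts with d
Y → d y: starts with d
F → d n: starts with d

The grammar has direct left recursion on: Y.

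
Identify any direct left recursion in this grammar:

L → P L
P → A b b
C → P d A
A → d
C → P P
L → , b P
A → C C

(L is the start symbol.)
No direct left recursion

Direct left recursion occurs when N → N α for some non-terminal N (the right-hand side begins with the left-hand side itself).

L → P L: starts with P
P → A b b: starts with A
C → P d A: starts with P
A → d: starts with d
C → P P: starts with P
L → , b P: starts with ','
A → C C: starts with C

No direct left recursion found.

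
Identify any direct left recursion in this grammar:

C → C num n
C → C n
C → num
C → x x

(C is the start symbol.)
Direct left recursion occurs when N → N α for some non-terminal N (the right-hand side begins with the left-hand side itself).

C → C num n: LEFT RECURSIVE (starts with C)
C → C n: LEFT RECURSIVE (starts with C)
C → num: starts with num
C → x x: starts with x

The grammar has direct left recursion on: C.

Answer: Yes, C is left-recursive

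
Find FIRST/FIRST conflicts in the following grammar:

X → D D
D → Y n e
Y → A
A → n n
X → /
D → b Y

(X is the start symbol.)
FIRST sets of the non-terminals at (or reachable through a nullable prefix from) the front of some alternative:
  FIRST(D) = { 'b', 'n' }
  FIRST(Y) = { 'n' }

Productions for X:
  X → D D: FIRST = { 'b', 'n' }
  X → /: FIRST = { '/' }
Productions for D:
  D → Y n e: FIRST = { 'n' }
  D → b Y: FIRST = { 'b' }
Y, A have only one production, so no FIRST/FIRST conflict is possible there.

All alternatives of each non-terminal have pairwise disjoint FIRST sets.

Answer: No FIRST/FIRST conflicts.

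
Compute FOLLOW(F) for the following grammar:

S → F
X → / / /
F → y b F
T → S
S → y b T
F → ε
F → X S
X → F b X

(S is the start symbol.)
To compute FOLLOW(F), find every occurrence of F on a right-hand side N → α F β: add FIRST(β) \ {ε}, and if β is empty or nullable also add FOLLOW(N). Iterate to a fixed point.

In S → F: F is at the end, add FOLLOW(S)
In F → y b F: F is at the end; this adds FOLLOW(F) to itself — nothing new
In X → F b X: F is followed by b X, add FIRST(b X) \ {ε} = { 'b' }

The FOLLOW sets referred to above (computed the same way, to a fixed point):
  FOLLOW(S) = { $, 'b' }

Taking the union: FOLLOW(F) = { $, 'b' }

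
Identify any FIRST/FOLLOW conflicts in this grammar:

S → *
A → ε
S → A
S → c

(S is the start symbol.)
Nullable non-terminals: A, S.
FIRST sets used below: FIRST(A) = { ε }
A has a nullable alternative but only one production, so nothing to check.

S: nullable alternative(s) S → A; FOLLOW(S) = { $ }
  S → *: FIRST \ {ε} = { '*' } — disjoint from FOLLOW(S)
  S → A: FIRST \ {ε} = { } — this is the only nullable alternative, skip
  S → c: FIRST \ {ε} = { 'c' } — disjoint from FOLLOW(S)

No FIRST/FOLLOW conflicts found.

Answer: No FIRST/FOLLOW conflicts.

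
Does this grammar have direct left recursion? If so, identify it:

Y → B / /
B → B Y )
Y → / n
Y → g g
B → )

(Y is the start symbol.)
Direct left recursion occurs when N → N α for some non-terminal N (the right-hand side begins with the left-hand side itself).

Y → B / /: starts with B
B → B Y ): LEFT RECURSIVE (starts with B)
Y → / n: starts with '/'
Y → g g: starts with g
B → ): starts with ')'

The grammar has direct left recursion on: B.

Answer: Yes, B is left-recursive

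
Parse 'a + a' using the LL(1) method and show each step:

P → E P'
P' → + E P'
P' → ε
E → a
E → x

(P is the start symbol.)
Stack is shown with the top on the left.

Stack     Input    Action
-------------------------
P $       a + a $  output P → E P'
E P' $    a + a $  output E → a
a P' $    a + a $  match 'a'
P' $      + a $    output P' → + E P'
+ E P' $  + a $    match '+'
E P' $    a $      output E → a
a P' $    a $      match 'a'
P' $      $        output P' → ε
$         $        accept

The string is accepted.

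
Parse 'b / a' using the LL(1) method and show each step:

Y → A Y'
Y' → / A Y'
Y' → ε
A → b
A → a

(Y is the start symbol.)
Stack is shown with the top on the left.

Stack     Input    Action
-------------------------
Y $       b / a $  output Y → A Y'
A Y' $    b / a $  output A → b
b Y' $    b / a $  match 'b'
Y' $      / a $    output Y' → / A Y'
/ A Y' $  / a $    match '/'
A Y' $    a $      output A → a
a Y' $    a $      match 'a'
Y' $      $        output Y' → ε
$         $        accept

The string is accepted.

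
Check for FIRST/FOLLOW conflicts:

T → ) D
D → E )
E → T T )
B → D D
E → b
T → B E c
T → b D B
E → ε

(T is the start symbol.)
Yes. E → T T ')' with FOLLOW(E) on { ')' }

Nullable non-terminals: E.
FIRST sets used below: FIRST(T) = { ')', 'b' }

E: nullable alternative(s) E → ε; FOLLOW(E) = { ')', 'c' }
  E → T T ): FIRST \ {ε} = { ')', 'b' } — overlaps FOLLOW(E) on { ')' }: CONFLICT
  E → b: FIRST \ {ε} = { 'b' } — disjoint from FOLLOW(E)
  E → ε: FIRST \ {ε} = { } — this is the only nullable alternative, skip

B, D, T have no nullable alternative, so no FIRST/FOLLOW check is needed there.

So the grammar has 1 FIRST/FOLLOW conflict (marked CONFLICT above).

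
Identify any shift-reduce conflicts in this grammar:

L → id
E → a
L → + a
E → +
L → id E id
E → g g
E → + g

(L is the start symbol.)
Yes — I3: [L → id .] vs [E → . +]; I4: [E → + .] vs [E → + . g]

A shift-reduce conflict occurs when an LR(0) state has both:
  - a complete (reduce) item [A → α .] (dot at the end), and
  - a shift item [B → β . c γ] (dot before a terminal).

Augment with L' → L and build the canonical LR(0) collection (I0 = CLOSURE({[L' → . L]}), then GOTO on every symbol after a dot until no new states appear). It has 12 states:
  I0: { [L → . + a], [L → . id E id], [L → . id], [L' → . L] }  — shift
  I1: { [L → + . a] }  — shift
  I2: { [L' → L .] }  — accept
  I3: { [E → . + g], [E → . +], [E → . a], [E → . g g], [L → id . E id], [L → id .] }  — shift, reduce
  I4: { [E → + . g], [E → + .] }  — shift, reduce
  I5: { [L → id E . id] }  — shift
  I6: { [E → a .] }  — reduce
  I7: { [E → g . g] }  — shift
  I8: { [E → g g .] }  — reduce
  I9: { [L → id E id .] }  — reduce
  I10: { [E → + g .] }  — reduce
  I11: { [L → + a .] }  — reduce

I3 contains reduce item [L → id .] and shift items [E → . +], [E → . + g], [E → . a], [E → . g g] — shift-reduce conflict.
I4 contains reduce item [E → + .] and shift item [E → + . g] — shift-reduce conflict.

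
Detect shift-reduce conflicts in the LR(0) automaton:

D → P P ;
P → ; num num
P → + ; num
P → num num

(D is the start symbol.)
No shift-reduce conflicts

A shift-reduce conflict occurs when an LR(0) state has both:
  - a complete (reduce) item [A → α .] (dot at the end), and
  - a shift item [B → β . c γ] (dot before a terminal).

Augment with D' → D and build the canonical LR(0) collection (I0 = CLOSURE({[D' → . D]}), then GOTO on every symbol after a dot until no new states appear). It has 13 states:
  I0: { [D → . P P ;], [D' → . D], [P → . + ; num], [P → . ; num num], [P → . num num] }  — shift
  I1: { [P → + . ; num] }  — shift
  I2: { [P → ; . num num] }  — shift
  I3: { [D' → D .] }  — accept
  I4: { [D → P . P ;], [P → . + ; num], [P → . ; num num], [P → . num num] }  — shift
  I5: { [P → num . num] }  — shift
  I6: { [P → num num .] }  — reduce
  I7: { [D → P P . ;] }  — shift
  I8: { [D → P P ; .] }  — reduce
  I9: { [P → ; num . num] }  — shift
  I10: { [P → ; num num .] }  — reduce
  I11: { [P → + ; . num] }  — shift
  I12: { [P → + ; num .] }  — reduce

No state contains both a complete item and a shift item.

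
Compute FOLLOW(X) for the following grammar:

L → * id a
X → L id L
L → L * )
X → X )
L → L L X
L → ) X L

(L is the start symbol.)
{ $, ')', '*', 'id' }

To compute FOLLOW(X), find every occurrence of X on a right-hand side N → α X β: add FIRST(β) \ {ε}, and if β is empty or nullable also add FOLLOW(N). Iterate to a fixed point.

In X → X ): X is followed by ')', add FIRST(')') \ {ε} = { ')' }
In L → L L X: X is at the end, add FOLLOW(L)
In L → ) X L: X is followed by L, add FIRST(L) \ {ε} = { ')', '*' }

The FOLLOW sets referred to above (computed the same way, to a fixed point):
  FOLLOW(L) = { $, ')', '*', 'id' }

Taking the union: FOLLOW(X) = { $, ')', '*', 'id' }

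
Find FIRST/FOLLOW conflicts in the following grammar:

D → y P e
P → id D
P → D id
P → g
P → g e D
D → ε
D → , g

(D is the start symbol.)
No FIRST/FOLLOW conflicts.

A FIRST/FOLLOW conflict occurs when a non-terminal N has a nullable alternative N → β (β ⇒* ε) and another alternative N → α with FIRST(α) ∩ FOLLOW(N) ≠ ∅: on such a lookahead the parser cannot decide between expanding α and letting N vanish via β.

Nullable non-terminals: D.

D: nullable alternative(s) D → ε; FOLLOW(D) = { $, 'e', 'id' }
  D → y P e: FIRST \ {ε} = { 'y' } — disjoint from FOLLOW(D)
  D → ε: FIRST \ {ε} = { } — this is the only nullable alternative, skip
  D → , g: FIRST \ {ε} = { ',' } — disjoint from FOLLOW(D)

P has no nullable alternative, so no FIRST/FOLLOW check is needed there.

No FIRST/FOLLOW conflicts found.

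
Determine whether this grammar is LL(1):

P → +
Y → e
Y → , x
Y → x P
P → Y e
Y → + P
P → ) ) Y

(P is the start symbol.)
No. Predict set conflict for P: { '+' }

A grammar is LL(1) if for each non-terminal N with multiple productions, the predict sets of those productions are pairwise disjoint, where PREDICT(N → α) = (FIRST(α) \ {ε}) ∪ (FOLLOW(N) if α ⇒* ε).

Relevant sets:
  FIRST(Y) = { '+', ',', 'e', 'x' }

For P:
  PREDICT(P → '+') = { '+' }
  PREDICT(P → Y e) = { '+', ',', 'e', 'x' }
  PREDICT(P → ')' ')' Y) = { ')' }
For Y:
  PREDICT(Y → e) = { 'e' }
  PREDICT(Y → ',' x) = { ',' }
  PREDICT(Y → x P) = { 'x' }
  PREDICT(Y → '+' P) = { '+' }

Conflict found: Predict set conflict for P: { '+' }
The grammar is NOT LL(1).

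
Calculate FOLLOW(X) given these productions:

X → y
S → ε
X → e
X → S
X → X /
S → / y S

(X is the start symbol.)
{ $, '/' }

X is the start symbol, so $ ∈ FOLLOW(X).
In X → X /: X is followed by '/', add FIRST('/') \ {ε} = { '/' }

Taking the union: FOLLOW(X) = { $, '/' }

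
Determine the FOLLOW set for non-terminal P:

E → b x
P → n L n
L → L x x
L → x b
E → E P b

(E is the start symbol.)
{ 'b' }

In E → E P b: P is followed by b, add FIRST(b) \ {ε} = { 'b' }

Taking the union: FOLLOW(P) = { 'b' }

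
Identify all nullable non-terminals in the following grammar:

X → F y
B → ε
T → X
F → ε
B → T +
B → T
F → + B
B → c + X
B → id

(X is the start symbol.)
{ 'B', 'F' }

A non-terminal is nullable if it can derive ε (the empty string): either it has an ε-production, or it has a production whose right-hand side consists entirely of nullable non-terminals.

ε-productions: B → ε, F → ε
So B, F are immediately nullable.
No further non-terminal can be added: every production for the remaining non-terminals contains a terminal or a non-nullable non-terminal.
Nullable = { 'B', 'F' }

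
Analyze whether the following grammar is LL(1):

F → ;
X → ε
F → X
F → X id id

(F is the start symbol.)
Relevant sets:
  FIRST(X) = { ε }
  FOLLOW(F) = { $ }

For F:
  PREDICT(F → ';') = { ';' }
  PREDICT(F → X) = { $ }
  PREDICT(F → X id id) = { 'id' }
X has a single production, so nothing to check there.

All predict sets are disjoint. The grammar IS LL(1).

Answer: Yes, the grammar is LL(1).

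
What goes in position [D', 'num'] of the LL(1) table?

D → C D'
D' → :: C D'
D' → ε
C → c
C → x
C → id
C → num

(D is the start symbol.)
To find M[D', 'num'], we find productions for D' where 'num' is in the predict set (PREDICT(N → α) = (FIRST(α) \ {ε}) ∪ (FOLLOW(N) if α ⇒* ε)).

Relevant sets:
  FOLLOW(D') = { $ }

D' → :: C D': PREDICT = { '::' }
D' → ε: PREDICT = { $ }

M[D', 'num'] is empty (no production applies)

Answer: Empty (error entry)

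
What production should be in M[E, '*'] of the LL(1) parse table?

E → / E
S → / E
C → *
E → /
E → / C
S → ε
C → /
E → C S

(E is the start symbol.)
E → C S

To find M[E, '*'], we find productions for E where '*' is in the predict set (PREDICT(N → α) = (FIRST(α) \ {ε}) ∪ (FOLLOW(N) if α ⇒* ε)).

Relevant sets:
  FIRST(C) = { '*', '/' }

E → / E: PREDICT = { '/' }
E → /: PREDICT = { '/' }
E → / C: PREDICT = { '/' }
E → C S: PREDICT = { '*', '/' }
  '*' is in predict set, so this production goes in M[E, '*']

M[E, '*'] = E → C S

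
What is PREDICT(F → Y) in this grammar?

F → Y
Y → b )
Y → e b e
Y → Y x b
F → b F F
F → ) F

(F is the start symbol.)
PREDICT(F → Y) = (FIRST(RHS) \ {ε}) ∪ (FOLLOW(F) if ε ∈ FIRST(RHS), i.e. RHS ⇒* ε)
FIRST(Y) = { 'b', 'e' }
FIRST(Y) = { 'b', 'e' }
ε ∉ FIRST(Y), so FOLLOW(F) is not added.
PREDICT(F → Y) = { 'b', 'e' }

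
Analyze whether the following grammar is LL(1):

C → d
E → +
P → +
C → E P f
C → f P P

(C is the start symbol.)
Relevant sets:
  FIRST(E) = { '+' }

For C:
  PREDICT(C → d) = { 'd' }
  PREDICT(C → E P f) = { '+' }
  PREDICT(C → f P P) = { 'f' }
E, P have a single production, so nothing to check there.

All predict sets are disjoint. The grammar IS LL(1).

Answer: Yes, the grammar is LL(1).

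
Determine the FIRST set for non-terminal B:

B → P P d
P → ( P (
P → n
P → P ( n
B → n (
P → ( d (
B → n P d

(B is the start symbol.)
FIRST sets of the other non-terminals involved (by the same procedure, iterated to a fixed point):
  FIRST(P) = { '(', 'n' }

From B → P P d:
  - P is a non-terminal: add FIRST(P) \ {ε} = { '(', 'n' }
    P is not nullable, so stop
From B → n (:
  - n is a terminal: add 'n' and stop
From B → n P d:
  - n is a terminal: add 'n' and stop

Collecting: FIRST(B) = { '(', 'n' }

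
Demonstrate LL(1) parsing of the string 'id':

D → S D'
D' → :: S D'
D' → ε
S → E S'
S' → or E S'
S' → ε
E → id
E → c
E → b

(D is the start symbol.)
LL(1) parsing maintains a stack (initially the start symbol over $) and the input. At each step: if the stack top is a terminal, match it against the current input token; if it is a non-terminal N, replace it with the RHS of M[N, lookahead] (the unique production whose predict set contains the lookahead).

Stack is shown with the top on the left.

Stack       Input  Action
-------------------------
D $         id $   output D → S D'
S D' $      id $   output S → E S'
E S' D' $   id $   output E → id
id S' D' $  id $   match 'id'
S' D' $     $      output S' → ε
D' $        $      output D' → ε
$           $      accept

The string is accepted.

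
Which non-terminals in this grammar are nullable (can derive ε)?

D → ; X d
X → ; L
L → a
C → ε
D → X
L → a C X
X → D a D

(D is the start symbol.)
{ 'C' }

ε-productions: C → ε
So C is immediately nullable.
No further non-terminal can be added: every production for the remaining non-terminals contains a terminal or a non-nullable non-terminal.
Nullable = { 'C' }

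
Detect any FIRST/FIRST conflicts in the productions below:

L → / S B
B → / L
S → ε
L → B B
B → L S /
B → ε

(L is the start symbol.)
Yes. L → '/' S B / L → B B on { '/' }; B → '/' L / B → L S '/' on { '/' }

FIRST sets of the non-terminals at (or reachable through a nullable prefix from) the front of some alternative:
  FIRST(B) = { '/', ε }
  FIRST(L) = { '/', ε }
  FIRST(S) = { ε }

Productions for L:
  L → / S B: FIRST = { '/' }
  L → B B: FIRST = { '/', ε }
Productions for B:
  B → / L: FIRST = { '/' }
  B → L S /: FIRST = { '/' }
  B → ε: FIRST = { ε }
S has only one production, so no FIRST/FIRST conflict is possible there.

Conflict for L: L → / S B and L → B B
  Overlap: { '/' }
Conflict for B: B → / L and B → L S /
  Overlap: { '/' }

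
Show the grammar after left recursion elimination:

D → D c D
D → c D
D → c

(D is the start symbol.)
D is directly left-recursive. The standard transformation for
  A → A α₁ | ... | A α_m | β₁ | ... | β_n
is
  A  → β₁ A' | ... | β_n A'
  A' → α₁ A' | ... | α_m A' | ε

D → c D becomes D → c D D'
D → c becomes D → c D'
D → D c D becomes D' → c D D'
Add D' → ε

Resulting grammar:
D → c D D'
D → c D'
D' → c D D'
D' → ε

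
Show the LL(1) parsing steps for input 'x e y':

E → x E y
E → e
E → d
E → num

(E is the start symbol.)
Stack is shown with the top on the left.

Stack    Input    Action
------------------------
E $      x e y $  output E → x E y
x E y $  x e y $  match 'x'
E y $    e y $    output E → e
e y $    e y $    match 'e'
y $      y $      match 'y'
$        $        accept

The string is accepted.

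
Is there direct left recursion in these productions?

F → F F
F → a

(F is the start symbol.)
Yes, F is left-recursive

F → F F: LEFT RECURSIVE (starts with F)
F → a: starts with a

The grammar has direct left recursion on: F.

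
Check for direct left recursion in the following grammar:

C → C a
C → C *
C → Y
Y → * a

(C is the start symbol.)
Direct left recursion occurs when N → N α for some non-terminal N (the right-hand side begins with the left-hand side itself).

C → C a: LEFT RECURSIVE (starts with C)
C → C *: LEFT RECURSIVE (starts with C)
C → Y: starts with Y
Y → * a: starts with '*'

The grammar has direct left recursion on: C.

Answer: Yes, C is left-recursive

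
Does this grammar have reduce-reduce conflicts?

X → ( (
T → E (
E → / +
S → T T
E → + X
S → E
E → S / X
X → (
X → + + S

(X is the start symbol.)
Augment with X' → X and build the canonical LR(0) collection (I0 = CLOSURE({[X' → . X]}), then GOTO on every symbol after a dot until no new states appear). It has 18 states:
  I0: { [X → . ( (], [X → . (], [X → . + + S], [X' → . X] }  — shift
  I1: { [X → ( . (], [X → ( .] }  — shift, reduce
  I2: { [X → + . + S] }  — shift
  I3: { [X' → X .] }  — accept
  I4: { [E → . + X], [E → . / +], [E → . S / X], [S → . E], [S → . T T], [T → . E (], [X → + + . S] }  — shift
  I5: { [E → + . X], [X → . ( (], [X → . (], [X → . + + S] }  — shift
  I6: { [E → / . +] }  — shift
  I7: { [S → E .], [T → E . (] }  — shift, reduce
  I8: { [E → S . / X], [X → + + S .] }  — shift, reduce
  I9: { [E → . + X], [E → . / +], [E → . S / X], [S → . E], [S → . T T], [S → T . T], [T → . E (] }  — shift
  I10: { [E → S . / X] }  — shift
  I11: { [E → . + X], [E → . / +], [E → . S / X], [S → . E], [S → . T T], [S → T . T], [S → T T .], [T → . E (] }  — shift, reduce
  I12: { [E → S / . X], [X → . ( (], [X → . (], [X → . + + S] }  — shift
  I13: { [E → S / X .] }  — reduce
  I14: { [T → E ( .] }  — reduce
  I15: { [E → / + .] }  — reduce
  I16: { [E → + X .] }  — reduce
  I17: { [X → ( ( .] }  — reduce

No state contains more than one complete item.

Answer: No reduce-reduce conflicts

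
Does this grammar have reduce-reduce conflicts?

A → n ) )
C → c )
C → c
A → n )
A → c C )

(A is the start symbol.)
Augment with A' → A and build the canonical LR(0) collection (I0 = CLOSURE({[A' → . A]}), then GOTO on every symbol after a dot until no new states appear). It has 10 states:
  I0: { [A → . c C )], [A → . n ) )], [A → . n )], [A' → . A] }  — shift
  I1: { [A' → A .] }  — accept
  I2: { [A → c . C )], [C → . c )], [C → . c] }  — shift
  I3: { [A → n . ) )], [A → n . )] }  — shift
  I4: { [A → n ) . )], [A → n ) .] }  — shift, reduce
  I5: { [A → n ) ) .] }  — reduce
  I6: { [A → c C . )] }  — shift
  I7: { [C → c . )], [C → c .] }  — shift, reduce
  I8: { [C → c ) .] }  — reduce
  I9: { [A → c C ) .] }  — reduce

No state contains more than one complete item.

Answer: No reduce-reduce conflicts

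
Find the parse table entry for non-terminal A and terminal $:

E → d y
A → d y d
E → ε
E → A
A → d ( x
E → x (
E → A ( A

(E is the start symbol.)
Empty (error entry)

To find M[A, $], we find productions for A where $ is in the predict set (PREDICT(N → α) = (FIRST(α) \ {ε}) ∪ (FOLLOW(N) if α ⇒* ε)).

A → d y d: PREDICT = { 'd' }
A → d ( x: PREDICT = { 'd' }

M[A, $] is empty (no production applies)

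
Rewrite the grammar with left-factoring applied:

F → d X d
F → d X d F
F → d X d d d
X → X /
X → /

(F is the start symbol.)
Left-factoring transforms A → αβ₁ | αβ₂ into A → αA' and A' → β₁ | β₂
(α is the longest common prefix among the alternatives). Repeat until
no nonterminal has two alternatives with a common prefix.

Round 1: F has alternatives sharing prefix 'd X d'. Introduce F': F → d X d F'
  Add: F' → ε
  Add: F' → F
  Add: F' → d d

No remaining common prefixes — done.

Resulting grammar:
F → d X d F'
F' → ε
F' → F
F' → d d
X → X /
X → /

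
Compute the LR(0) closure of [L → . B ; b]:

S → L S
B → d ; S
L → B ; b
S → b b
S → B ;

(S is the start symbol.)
To compute CLOSURE, for each item [A → α.Bβ] where B is a non-terminal, add [B → .γ] for all productions B → γ; repeat for the newly added items until nothing changes.

Start with: [L → . B ; b]
  [L → . B ; b] has the dot before B: add [B → . d ; S]
No further items can be added.

CLOSURE = { [B → . d ; S], [L → . B ; b] }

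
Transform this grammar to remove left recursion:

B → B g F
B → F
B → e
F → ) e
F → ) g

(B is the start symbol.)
B → F B'
B → e B'
B' → g F B'
B' → ε
F → ) e
F → ) g

B is directly left-recursive. The standard transformation for
  A → A α₁ | ... | A α_m | β₁ | ... | β_n
is
  A  → β₁ A' | ... | β_n A'
  A' → α₁ A' | ... | α_m A' | ε

B → F becomes B → F B'
B → e becomes B → e B'
B → B g F becomes B' → g F B'
Add B' → ε

Productions for other non-terminals are unchanged:
  F → ) e
  F → ) g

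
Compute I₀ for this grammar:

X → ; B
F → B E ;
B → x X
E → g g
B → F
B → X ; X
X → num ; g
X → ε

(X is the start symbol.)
First, augment the grammar with X' → X
I₀ = CLOSURE({ [X' → . X] }):
  [X' → . X] has the dot before X: add [X → . ; B], [X → . num ; g], [X → .]
No further items can be added.

I₀ = { [X → . ; B], [X → . num ; g], [X → .], [X' → . X] }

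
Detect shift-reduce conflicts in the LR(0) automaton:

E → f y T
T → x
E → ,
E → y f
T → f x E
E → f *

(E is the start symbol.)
No shift-reduce conflicts

A shift-reduce conflict occurs when an LR(0) state has both:
  - a complete (reduce) item [A → α .] (dot at the end), and
  - a shift item [B → β . c γ] (dot before a terminal).

Augment with E' → E and build the canonical LR(0) collection (I0 = CLOSURE({[E' → . E]}), then GOTO on every symbol after a dot until no new states appear). It has 13 states:
  I0: { [E → . ,], [E → . f *], [E → . f y T], [E → . y f], [E' → . E] }  — shift
  I1: { [E → , .] }  — reduce
  I2: { [E' → E .] }  — accept
  I3: { [E → f . *], [E → f . y T] }  — shift
  I4: { [E → y . f] }  — shift
  I5: { [E → y f .] }  — reduce
  I6: { [E → f * .] }  — reduce
  I7: { [E → f y . T], [T → . f x E], [T → . x] }  — shift
  I8: { [E → f y T .] }  — reduce
  I9: { [T → f . x E] }  — shift
  I10: { [T → x .] }  — reduce
  I11: { [E → . ,], [E → . f *], [E → . f y T], [E → . y f], [T → f x . E] }  — shift
  I12: { [T → f x E .] }  — reduce

No state contains both a complete item and a shift item.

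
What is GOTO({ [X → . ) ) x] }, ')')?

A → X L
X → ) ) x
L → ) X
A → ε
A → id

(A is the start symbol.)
{ [X → ) . ) x] }

GOTO(I, ')') = CLOSURE({ [A → αX.β] : [A → α.Xβ] ∈ I, X = ')' })

Items with dot before ')', with the dot advanced:
  [X → . ) ) x] → [X → ) . ) x]
Closure adds nothing (no advanced item has the dot before a non-terminal).

GOTO = { [X → ) . ) x] }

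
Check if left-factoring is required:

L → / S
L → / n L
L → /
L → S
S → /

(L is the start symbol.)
Yes, L has productions with common prefix '/'

Left-factoring is needed when two productions for the same non-terminal
share a common prefix on the right-hand side.

Productions for L:
  L → / S
  L → / n L
  L → /
  L → S

Found common prefix '/' in productions for L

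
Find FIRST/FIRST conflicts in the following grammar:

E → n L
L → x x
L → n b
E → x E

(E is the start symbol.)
No FIRST/FIRST conflicts.

Productions for E:
  E → n L: FIRST = { 'n' }
  E → x E: FIRST = { 'x' }
Productions for L:
  L → x x: FIRST = { 'x' }
  L → n b: FIRST = { 'n' }

All alternatives of each non-terminal have pairwise disjoint FIRST sets.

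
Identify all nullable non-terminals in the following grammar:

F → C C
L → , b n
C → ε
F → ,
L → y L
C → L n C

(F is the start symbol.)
ε-productions: C → ε
So C is immediately nullable.
F → C C: every symbol on the right is nullable, so F is nullable too.
No further non-terminal can be added: every production for the remaining non-terminals contains a terminal or a non-nullable non-terminal.
Nullable = { 'C', 'F' }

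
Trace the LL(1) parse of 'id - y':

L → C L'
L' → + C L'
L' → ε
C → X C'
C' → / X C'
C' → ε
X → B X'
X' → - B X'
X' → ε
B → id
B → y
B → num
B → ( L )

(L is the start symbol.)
LL(1) parsing maintains a stack (initially the start symbol over $) and the input. At each step: if the stack top is a terminal, match it against the current input token; if it is a non-terminal N, replace it with the RHS of M[N, lookahead] (the unique production whose predict set contains the lookahead).

Stack is shown with the top on the left.

Stack           Input     Action
--------------------------------
L $             id - y $  output L → C L'
C L' $          id - y $  output C → X C'
X C' L' $       id - y $  output X → B X'
B X' C' L' $    id - y $  output B → id
id X' C' L' $   id - y $  match 'id'
X' C' L' $      - y $     output X' → - B X'
- B X' C' L' $  - y $     match '-'
B X' C' L' $    y $       output B → y
y X' C' L' $    y $       match 'y'
X' C' L' $      $         output X' → ε
C' L' $         $         output C' → ε
L' $            $         output L' → ε
$               $         accept

The string is accepted.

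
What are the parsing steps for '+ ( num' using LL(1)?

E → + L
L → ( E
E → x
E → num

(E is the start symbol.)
LL(1) parsing maintains a stack (initially the start symbol over $) and the input. At each step: if the stack top is a terminal, match it against the current input token; if it is a non-terminal N, replace it with the RHS of M[N, lookahead] (the unique production whose predict set contains the lookahead).

Stack is shown with the top on the left.

Stack  Input      Action
------------------------
E $    + ( num $  output E → + L
+ L $  + ( num $  match '+'
L $    ( num $    output L → ( E
( E $  ( num $    match '('
E $    num $      output E → num
num $  num $      match 'num'
$      $          accept

The string is accepted.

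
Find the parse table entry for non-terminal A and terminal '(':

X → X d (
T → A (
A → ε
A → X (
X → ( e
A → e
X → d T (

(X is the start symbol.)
A → ε, A → X (

To find M[A, '('], we find productions for A where '(' is in the predict set (PREDICT(N → α) = (FIRST(α) \ {ε}) ∪ (FOLLOW(N) if α ⇒* ε)).

Relevant sets:
  FIRST(X) = { '(', 'd' }
  FOLLOW(A) = { '(' }

A → ε: PREDICT = { '(' }
  '(' is in predict set, so this production goes in M[A, '(']
A → X (: PREDICT = { '(', 'd' }
  '(' is in predict set, so this production goes in M[A, '(']
A → e: PREDICT = { 'e' }

M[A, '('] = A → ε, A → X (  (a multiply-defined cell — the grammar is not LL(1))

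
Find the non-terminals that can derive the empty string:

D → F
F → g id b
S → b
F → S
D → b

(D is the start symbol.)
There are no ε-productions, so no non-terminal can derive ε.
No non-terminals are nullable.

Answer: None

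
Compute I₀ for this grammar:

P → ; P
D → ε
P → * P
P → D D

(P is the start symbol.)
First, augment the grammar with P' → P
I₀ = CLOSURE({ [P' → . P] }):
  [P' → . P] has the dot before P: add [P → . ; P], [P → . * P], [P → . D D]
  [P → . D D] has the dot before D: add [D → .]
No further items can be added.

I₀ = { [D → .], [P → . * P], [P → . ; P], [P → . D D], [P' → . P] }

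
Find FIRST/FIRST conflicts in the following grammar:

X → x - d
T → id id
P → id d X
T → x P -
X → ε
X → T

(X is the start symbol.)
FIRST sets of the non-terminals at (or reachable through a nullable prefix from) the front of some alternative:
  FIRST(T) = { 'id', 'x' }

Productions for X:
  X → x - d: FIRST = { 'x' }
  X → ε: FIRST = { ε }
  X → T: FIRST = { 'id', 'x' }
Productions for T:
  T → id id: FIRST = { 'id' }
  T → x P -: FIRST = { 'x' }
P has only one production, so no FIRST/FIRST conflict is possible there.

Conflict for X: X → x - d and X → T
  Overlap: { 'x' }

Answer: Yes. X → x '-' d / X → T on { 'x' }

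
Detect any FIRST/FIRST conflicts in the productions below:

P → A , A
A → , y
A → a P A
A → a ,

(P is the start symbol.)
A FIRST/FIRST conflict occurs when two productions N → α and N → β for the same non-terminal have FIRST(α) ∩ FIRST(β) ≠ ∅ (with ε ∈ FIRST of a nullable right-hand side, so two nullable alternatives also conflict).

Productions for A:
  A → , y: FIRST = { ',' }
  A → a P A: FIRST = { 'a' }
  A → a ,: FIRST = { 'a' }
P has only one production, so no FIRST/FIRST conflict is possible there.

Conflict for A: A → a P A and A → a ,
  Overlap: { 'a' }

Answer: Yes. A → a P A / A → a ',' on { 'a' }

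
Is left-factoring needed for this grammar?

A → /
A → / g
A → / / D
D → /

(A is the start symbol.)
Left-factoring is needed when two productions for the same non-terminal
share a common prefix on the right-hand side.

Productions for A:
  A → /
  A → / g
  A → / / D

Found common prefix '/' in productions for A

Answer: Yes, A has productions with common prefix '/'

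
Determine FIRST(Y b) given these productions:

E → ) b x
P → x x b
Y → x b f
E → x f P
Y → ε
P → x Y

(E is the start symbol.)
{ 'b', 'x' }

FIRST sets of the non-terminals involved (from the grammar, by fixed-point iteration):
  FIRST(Y) = { 'x', ε }

To compute FIRST(Y b), process the symbols left to right:
Symbol Y is a non-terminal. Add FIRST(Y) \ {ε} = { 'x' }
Y is nullable (ε ∈ FIRST(Y)), continue to the next symbol.
Symbol b is a terminal. Add 'b' and stop.
FIRST(Y b) = { 'b', 'x' }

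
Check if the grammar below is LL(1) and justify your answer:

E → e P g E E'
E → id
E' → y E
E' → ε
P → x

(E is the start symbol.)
Relevant sets:
  FOLLOW(E') = { $, 'y' }

For E:
  PREDICT(E → e P g E E') = { 'e' }
  PREDICT(E → id) = { 'id' }
For E':
  PREDICT(E' → y E) = { 'y' }
  PREDICT(E' → ε) = { $, 'y' }
P has a single production, so nothing to check there.

Conflict found: Predict set conflict for E': { 'y' }
The grammar is NOT LL(1).

Answer: No. Predict set conflict for E': { 'y' }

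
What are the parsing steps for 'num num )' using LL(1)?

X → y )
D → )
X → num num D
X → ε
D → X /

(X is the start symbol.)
Stack is shown with the top on the left.

Stack        Input        Action
--------------------------------
X $          num num ) $  output X → num num D
num num D $  num num ) $  match 'num'
num D $      num ) $      match 'num'
D $          ) $          output D → )
) $          ) $          match ')'
$            $            accept

The string is accepted.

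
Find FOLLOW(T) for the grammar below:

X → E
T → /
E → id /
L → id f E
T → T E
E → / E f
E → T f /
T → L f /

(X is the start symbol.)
{ '/', 'f', 'id' }

To compute FOLLOW(T), find every occurrence of T on a right-hand side N → α T β: add FIRST(β) \ {ε}, and if β is empty or nullable also add FOLLOW(N). Iterate to a fixed point.

In T → T E: T is followed by E, add FIRST(E) \ {ε} = { '/', 'id' }
In E → T f /: T is followed by f '/', add FIRST(f '/') \ {ε} = { 'f' }

Taking the union: FOLLOW(T) = { '/', 'f', 'id' }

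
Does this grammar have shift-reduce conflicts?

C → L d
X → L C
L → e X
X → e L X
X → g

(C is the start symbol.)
A shift-reduce conflict occurs when an LR(0) state has both:
  - a complete (reduce) item [A → α .] (dot at the end), and
  - a shift item [B → β . c γ] (dot before a terminal).

Augment with C' → C and build the canonical LR(0) collection (I0 = CLOSURE({[C' → . C]}), then GOTO on every symbol after a dot until no new states appear). It has 13 states:
  I0: { [C → . L d], [C' → . C], [L → . e X] }  — shift
  I1: { [C' → C .] }  — accept
  I2: { [C → L . d] }  — shift
  I3: { [L → . e X], [L → e . X], [X → . L C], [X → . e L X], [X → . g] }  — shift
  I4: { [C → . L d], [L → . e X], [X → L . C] }  — shift
  I5: { [L → e X .] }  — reduce
  I6: { [L → . e X], [L → e . X], [X → . L C], [X → . e L X], [X → . g], [X → e . L X] }  — shift
  I7: { [X → g .] }  — reduce
  I8: { [C → . L d], [L → . e X], [X → . L C], [X → . e L X], [X → . g], [X → L . C], [X → e L . X] }  — shift
  I9: { [X → L C .] }  — reduce
  I10: { [C → . L d], [C → L . d], [L → . e X], [X → L . C] }  — shift
  I11: { [X → e L X .] }  — reduce
  I12: { [C → L d .] }  — reduce

No state contains both a complete item and a shift item.

Answer: No shift-reduce conflicts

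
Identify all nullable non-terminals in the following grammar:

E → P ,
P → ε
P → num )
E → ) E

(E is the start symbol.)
{ 'P' }

A non-terminal is nullable if it can derive ε (the empty string): either it has an ε-production, or it has a production whose right-hand side consists entirely of nullable non-terminals.

ε-productions: P → ε
So P is immediately nullable.
No further non-terminal can be added: every production for the remaining non-terminals contains a terminal or a non-nullable non-terminal.
Nullable = { 'P' }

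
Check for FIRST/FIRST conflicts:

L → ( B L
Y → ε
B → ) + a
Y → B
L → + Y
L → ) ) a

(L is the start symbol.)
A FIRST/FIRST conflict occurs when two productions N → α and N → β for the same non-terminal have FIRST(α) ∩ FIRST(β) ≠ ∅ (with ε ∈ FIRST of a nullable right-hand side, so two nullable alternatives also conflict).

FIRST sets of the non-terminals at (or reachable through a nullable prefix from) the front of some alternative:
  FIRST(B) = { ')' }

Productions for L:
  L → ( B L: FIRST = { '(' }
  L → + Y: FIRST = { '+' }
  L → ) ) a: FIRST = { ')' }
Productions for Y:
  Y → ε: FIRST = { ε }
  Y → B: FIRST = { ')' }
B has only one production, so no FIRST/FIRST conflict is possible there.

All alternatives of each non-terminal have pairwise disjoint FIRST sets.

Answer: No FIRST/FIRST conflicts.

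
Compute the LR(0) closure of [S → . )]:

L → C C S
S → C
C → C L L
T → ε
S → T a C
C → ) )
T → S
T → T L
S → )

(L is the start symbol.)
{ [S → . )] }

To compute CLOSURE, for each item [A → α.Bβ] where B is a non-terminal, add [B → .γ] for all productions B → γ; repeat for the newly added items until nothing changes.

Start with: [S → . )]
The dot precedes the terminal ')', so nothing is added.

CLOSURE = { [S → . )] }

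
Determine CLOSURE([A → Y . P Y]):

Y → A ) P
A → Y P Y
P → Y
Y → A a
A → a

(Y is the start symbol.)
To compute CLOSURE, for each item [A → α.Bβ] where B is a non-terminal, add [B → .γ] for all productions B → γ; repeat for the newly added items until nothing changes.

Start with: [A → Y . P Y]
  [A → Y . P Y] has the dot before P: add [P → . Y]
  [P → . Y] has the dot before Y: add [Y → . A ) P], [Y → . A a]
  [Y → . A ) P] has the dot before A: add [A → . Y P Y], [A → . a]
No further items can be added.

CLOSURE = { [A → . Y P Y], [A → . a], [A → Y . P Y], [P → . Y], [Y → . A ) P], [Y → . A a] }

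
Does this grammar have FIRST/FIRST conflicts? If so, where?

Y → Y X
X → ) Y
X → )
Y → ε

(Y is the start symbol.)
Yes. X → ')' Y / X → ')' on { ')' }

A FIRST/FIRST conflict occurs when two productions N → α and N → β for the same non-terminal have FIRST(α) ∩ FIRST(β) ≠ ∅ (with ε ∈ FIRST of a nullable right-hand side, so two nullable alternatives also conflict).

FIRST sets of the non-terminals at (or reachable through a nullable prefix from) the front of some alternative:
  FIRST(Y) = { ')', ε }
  FIRST(X) = { ')' }

Productions for Y:
  Y → Y X: FIRST = { ')' }
  Y → ε: FIRST = { ε }
Productions for X:
  X → ) Y: FIRST = { ')' }
  X → ): FIRST = { ')' }

Conflict for X: X → ) Y and X → )
  Overlap: { ')' }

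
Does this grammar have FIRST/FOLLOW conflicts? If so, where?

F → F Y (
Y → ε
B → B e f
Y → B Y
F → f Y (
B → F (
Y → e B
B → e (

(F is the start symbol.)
Nullable non-terminals: Y.
FIRST sets used below: FIRST(B) = { 'e', 'f' }

Y: nullable alternative(s) Y → ε; FOLLOW(Y) = { '(' }
  Y → ε: FIRST \ {ε} = { } — this is the only nullable alternative, skip
  Y → B Y: FIRST \ {ε} = { 'e', 'f' } — disjoint from FOLLOW(Y)
  Y → e B: FIRST \ {ε} = { 'e' } — disjoint from FOLLOW(Y)

B, F have no nullable alternative, so no FIRST/FOLLOW check is needed there.

No FIRST/FOLLOW conflicts found.

Answer: No FIRST/FOLLOW conflicts.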